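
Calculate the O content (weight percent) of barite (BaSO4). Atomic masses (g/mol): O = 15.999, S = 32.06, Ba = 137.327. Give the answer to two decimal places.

Molar mass of BaSO4: 1·137.327 + 1·32.06 + 4·15.999 = 233.383 g/mol.
Mass of O per formula unit: 4 × 15.999 = 63.996 g.
Weight fraction O = 63.996 / 233.383 = 0.2742.

27.42 weight percent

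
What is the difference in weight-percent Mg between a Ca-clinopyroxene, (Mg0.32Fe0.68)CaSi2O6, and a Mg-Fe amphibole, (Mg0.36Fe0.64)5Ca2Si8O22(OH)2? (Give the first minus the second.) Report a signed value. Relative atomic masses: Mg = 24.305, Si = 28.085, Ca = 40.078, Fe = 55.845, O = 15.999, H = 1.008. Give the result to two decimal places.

-1.52 percentage points

First mineral: 7.778 g Mg in 237.994 g formula = 3.27 wt% Mg.
Second mineral: 43.749 g Mg in 913.281 g formula = 4.79 wt% Mg.
3.27% − 4.79% gives a difference of -1.52 percentage points.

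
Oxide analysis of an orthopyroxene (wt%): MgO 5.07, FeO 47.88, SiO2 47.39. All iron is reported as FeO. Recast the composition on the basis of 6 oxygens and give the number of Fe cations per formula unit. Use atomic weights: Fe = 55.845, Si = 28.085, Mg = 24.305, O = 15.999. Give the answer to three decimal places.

1.687 Fe apfu

5.07 wt% MgO ÷ 40.304 g/mol = 0.12579 mol, giving 0.12579 Mg and 0.12579 O.
47.88 wt% FeO ÷ 71.844 g/mol = 0.66644 mol, giving 0.66644 Fe and 0.66644 O.
47.39 wt% SiO2 ÷ 60.083 g/mol = 0.78874 mol, giving 0.78874 Si and 1.57748 O.
Oxygen sums to 2.36971; scaling by 6/2.36971 = 2.53196 puts the formula on 6 O.
Fe: 0.66644 × 2.53196 = 1.687 atoms per formula unit.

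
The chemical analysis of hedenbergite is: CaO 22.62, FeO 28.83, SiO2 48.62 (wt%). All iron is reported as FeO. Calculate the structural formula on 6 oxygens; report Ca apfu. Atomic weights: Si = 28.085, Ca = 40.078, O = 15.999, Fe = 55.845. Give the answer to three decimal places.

22.62 wt% CaO ÷ 56.077 g/mol = 0.40337 mol, giving 0.40337 Ca and 0.40337 O.
28.83 wt% FeO ÷ 71.844 g/mol = 0.40129 mol, giving 0.40129 Fe and 0.40129 O.
48.62 wt% SiO2 ÷ 60.083 g/mol = 0.80921 mol, giving 0.80921 Si and 1.61842 O.
Oxygen sums to 2.42308; scaling by 6/2.42308 = 2.47619 puts the formula on 6 O.
Ca: 0.40337 × 2.47619 = 0.999 atoms per formula unit.

0.999 Ca apfu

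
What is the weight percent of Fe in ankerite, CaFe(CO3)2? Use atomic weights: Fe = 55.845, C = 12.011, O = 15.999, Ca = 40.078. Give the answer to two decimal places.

Molar mass of CaFe(CO3)2: 1·40.078 + 1·55.845 + 2·12.011 + 6·15.999 = 215.939 g/mol.
Mass of Fe per formula unit: 1 × 55.845 = 55.845 g.
Weight fraction Fe = 55.845 / 215.939 = 0.2586.

25.86 weight percent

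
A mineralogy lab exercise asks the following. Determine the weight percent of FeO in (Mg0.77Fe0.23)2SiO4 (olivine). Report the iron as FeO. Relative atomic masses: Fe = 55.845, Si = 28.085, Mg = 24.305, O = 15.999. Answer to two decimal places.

M((Mg0.77Fe0.23)2SiO4) = 155.199 g/mol; M(FeO) = 71.844 g/mol.
Moles FeO per formula unit = 0.46 Fe ÷ 1 = 0.4600.
FeO fraction = (0.4600 × 71.844) / 155.199 = 33.048/155.199 = 0.2129.

21.29 wt%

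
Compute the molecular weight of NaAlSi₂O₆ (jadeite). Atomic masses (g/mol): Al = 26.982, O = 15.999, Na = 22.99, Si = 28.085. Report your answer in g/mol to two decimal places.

202.14 g/mol

The formula mass is the sum 1(22.99) + 1(26.982) + 2(28.085) + 6(15.999).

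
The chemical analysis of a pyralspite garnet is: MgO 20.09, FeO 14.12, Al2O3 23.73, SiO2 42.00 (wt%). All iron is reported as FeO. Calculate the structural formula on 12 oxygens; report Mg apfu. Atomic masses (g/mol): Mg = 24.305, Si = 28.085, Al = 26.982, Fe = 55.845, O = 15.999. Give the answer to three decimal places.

20.09 wt% MgO ÷ 40.304 g/mol = 0.49846 mol, giving 0.49846 Mg and 0.49846 O.
14.12 wt% FeO ÷ 71.844 g/mol = 0.19654 mol, giving 0.19654 Fe and 0.19654 O.
23.73 wt% Al2O3 ÷ 101.961 g/mol = 0.23274 mol, giving 0.46548 Al and 0.69822 O.
42.00 wt% SiO2 ÷ 60.083 g/mol = 0.69903 mol, giving 0.69903 Si and 1.39806 O.
Oxygen sums to 2.79128; scaling by 12/2.79128 = 4.29910 puts the formula on 12 O.
Mg: 0.49846 × 4.29910 = 2.143 atoms per formula unit.

2.143 Mg apfu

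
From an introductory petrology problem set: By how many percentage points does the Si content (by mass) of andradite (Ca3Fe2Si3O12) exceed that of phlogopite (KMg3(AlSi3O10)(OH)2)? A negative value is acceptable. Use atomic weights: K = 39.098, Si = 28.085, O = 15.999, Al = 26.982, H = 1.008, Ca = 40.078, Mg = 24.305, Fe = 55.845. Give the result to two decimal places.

M(Ca3Fe2Si3O12) = 508.167 g/mol, so wt% Si = 84.255/508.167 × 100 = 16.58%.
M(KMg3(AlSi3O10)(OH)2) = 417.254 g/mol, so wt% Si = 84.255/417.254 × 100 = 20.19%.
16.58 − 20.19 = -3.61 pp.

-3.61 percentage points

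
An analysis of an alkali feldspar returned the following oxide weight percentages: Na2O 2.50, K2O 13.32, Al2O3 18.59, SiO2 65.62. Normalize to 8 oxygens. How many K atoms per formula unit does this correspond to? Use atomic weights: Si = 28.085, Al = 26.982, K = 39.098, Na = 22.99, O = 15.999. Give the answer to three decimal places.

0.777 K apfu

2.50 wt% Na2O ÷ 61.979 g/mol = 0.04034 mol, giving 0.08068 Na and 0.04034 O.
13.32 wt% K2O ÷ 94.195 g/mol = 0.14141 mol, giving 0.28282 K and 0.14141 O.
18.59 wt% Al2O3 ÷ 101.961 g/mol = 0.18232 mol, giving 0.36464 Al and 0.54696 O.
65.62 wt% SiO2 ÷ 60.083 g/mol = 1.09216 mol, giving 1.09216 Si and 2.18432 O.
Oxygen sums to 2.91303; scaling by 8/2.91303 = 2.74628 puts the formula on 8 O.
K: 0.28282 × 2.74628 = 0.777 atoms per formula unit.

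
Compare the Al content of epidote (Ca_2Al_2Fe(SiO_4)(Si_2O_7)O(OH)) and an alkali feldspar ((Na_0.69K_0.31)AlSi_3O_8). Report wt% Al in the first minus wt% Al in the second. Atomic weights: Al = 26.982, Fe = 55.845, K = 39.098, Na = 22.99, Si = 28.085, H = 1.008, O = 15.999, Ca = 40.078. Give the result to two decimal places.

1.07 percentage points

Al in Ca_2Al_2Fe(SiO_4)(Si_2O_7)O(OH): molar mass 483.215 g/mol; 2×26.982 = 53.964 g → 11.17 wt%.
Al in (Na_0.69K_0.31)AlSi_3O_8: molar mass 267.212 g/mol; 1×26.982 = 26.982 g → 10.10 wt%.
Difference = 11.17 − 10.10 = 1.07 percentage points.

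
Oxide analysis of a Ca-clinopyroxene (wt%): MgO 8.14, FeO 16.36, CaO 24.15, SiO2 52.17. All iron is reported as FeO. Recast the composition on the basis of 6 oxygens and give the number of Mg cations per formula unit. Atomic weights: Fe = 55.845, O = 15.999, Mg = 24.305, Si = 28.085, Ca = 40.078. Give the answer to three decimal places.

8.14 wt% MgO ÷ 40.304 g/mol = 0.20197 mol, giving 0.20197 Mg and 0.20197 O.
16.36 wt% FeO ÷ 71.844 g/mol = 0.22772 mol, giving 0.22772 Fe and 0.22772 O.
24.15 wt% CaO ÷ 56.077 g/mol = 0.43066 mol, giving 0.43066 Ca and 0.43066 O.
52.17 wt% SiO2 ÷ 60.083 g/mol = 0.86830 mol, giving 0.86830 Si and 1.73660 O.
Oxygen sums to 2.59695; scaling by 6/2.59695 = 2.31040 puts the formula on 6 O.
Mg: 0.20197 × 2.31040 = 0.467 atoms per formula unit.

0.467 Mg apfu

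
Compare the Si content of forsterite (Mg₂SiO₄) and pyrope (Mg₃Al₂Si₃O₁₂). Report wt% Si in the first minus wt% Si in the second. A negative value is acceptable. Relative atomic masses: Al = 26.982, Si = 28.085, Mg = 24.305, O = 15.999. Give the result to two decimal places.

-0.94 percentage points

M(Mg₂SiO₄) = 140.691 g/mol, so wt% Si = 28.085/140.691 × 100 = 19.96%.
M(Mg₃Al₂Si₃O₁₂) = 403.122 g/mol, so wt% Si = 84.255/403.122 × 100 = 20.90%.
19.96 − 20.90 = -0.94 pp.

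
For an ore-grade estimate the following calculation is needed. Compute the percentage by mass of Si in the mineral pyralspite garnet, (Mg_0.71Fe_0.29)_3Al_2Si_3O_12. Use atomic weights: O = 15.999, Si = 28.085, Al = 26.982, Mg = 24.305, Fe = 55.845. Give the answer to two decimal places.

Formula mass = 2.13·24.305 + 0.87·55.845 + 2·26.982 + 3·28.085 + 12·15.999 = 430.562 g/mol, of which 84.255 g is Si.
So Si makes up 84.255/430.562 = 0.1957 of the mass, i.e. 19.57%.

19.57 mass %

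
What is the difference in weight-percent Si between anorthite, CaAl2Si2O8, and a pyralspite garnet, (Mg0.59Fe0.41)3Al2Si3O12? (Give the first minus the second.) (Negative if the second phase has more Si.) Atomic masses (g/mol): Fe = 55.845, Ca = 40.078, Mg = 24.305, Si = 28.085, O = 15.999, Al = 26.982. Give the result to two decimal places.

M(CaAl2Si2O8) = 278.204 g/mol, so wt% Si = 56.170/278.204 × 100 = 20.19%.
M((Mg0.59Fe0.41)3Al2Si3O12) = 441.916 g/mol, so wt% Si = 84.255/441.916 × 100 = 19.07%.
20.19 − 19.07 = 1.12 pp.

1.12 percentage points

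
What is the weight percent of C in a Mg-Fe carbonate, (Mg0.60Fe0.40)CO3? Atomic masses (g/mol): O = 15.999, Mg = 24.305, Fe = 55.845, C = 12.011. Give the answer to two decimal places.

12.39 weight percent

Molar mass of (Mg0.60Fe0.40)CO3: 0.60*24.305 + 0.40*55.845 + 1*12.011 + 3*15.999 = 96.929 g/mol.
Mass of C per formula unit: 1 × 12.011 = 12.011 g.
Weight fraction C = 12.011 / 96.929 = 0.1239.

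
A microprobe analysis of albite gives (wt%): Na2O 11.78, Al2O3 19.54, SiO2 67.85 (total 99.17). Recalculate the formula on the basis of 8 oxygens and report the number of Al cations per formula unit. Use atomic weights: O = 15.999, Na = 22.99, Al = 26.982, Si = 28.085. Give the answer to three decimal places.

1.014 Al apfu

Na2O: 11.78/61.979 = 0.19006 mol → 0.38012 mol Na, 0.19006 mol O.
Al2O3: 19.54/101.961 = 0.19164 mol → 0.38328 mol Al, 0.57492 mol O.
SiO2: 67.85/60.083 = 1.12927 mol → 1.12927 mol Si, 2.25854 mol O.
Total oxygen = 3.02352 mol. Normalization factor = 8/3.02352 = 2.64592.
Al per 8 O = 0.38328 × 2.64592 = 1.014.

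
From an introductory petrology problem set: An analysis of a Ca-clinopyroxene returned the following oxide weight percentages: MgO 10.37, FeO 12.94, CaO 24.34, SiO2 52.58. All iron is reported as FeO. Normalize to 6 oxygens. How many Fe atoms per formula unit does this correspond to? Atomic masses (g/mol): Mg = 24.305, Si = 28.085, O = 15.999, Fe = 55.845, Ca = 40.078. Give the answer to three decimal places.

10.37 wt% MgO ÷ 40.304 g/mol = 0.25729 mol, giving 0.25729 Mg and 0.25729 O.
12.94 wt% FeO ÷ 71.844 g/mol = 0.18011 mol, giving 0.18011 Fe and 0.18011 O.
24.34 wt% CaO ÷ 56.077 g/mol = 0.43405 mol, giving 0.43405 Ca and 0.43405 O.
52.58 wt% SiO2 ÷ 60.083 g/mol = 0.87512 mol, giving 0.87512 Si and 1.75024 O.
Oxygen sums to 2.62169; scaling by 6/2.62169 = 2.28860 puts the formula on 6 O.
Fe: 0.18011 × 2.28860 = 0.412 atoms per formula unit.

0.412 Fe apfu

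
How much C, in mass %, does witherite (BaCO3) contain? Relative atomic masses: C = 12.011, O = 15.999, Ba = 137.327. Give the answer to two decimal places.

Molar mass of BaCO3: 1*137.327 + 1*12.011 + 3*15.999 = 197.335 g/mol.
Mass of C per formula unit: 1 × 12.011 = 12.011 g.
Weight fraction C = 12.011 / 197.335 = 0.0609.

6.09 mass %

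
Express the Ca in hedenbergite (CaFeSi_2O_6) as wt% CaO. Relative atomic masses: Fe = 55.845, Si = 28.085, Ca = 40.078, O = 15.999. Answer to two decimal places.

M(CaFeSi_2O_6) = 248.087 g/mol; M(CaO) = 56.077 g/mol.
Moles CaO per formula unit = 1 Ca ÷ 1 = 1.0000.
CaO fraction = (1.0000 × 56.077) / 248.087 = 56.077/248.087 = 0.2260.

22.60 wt%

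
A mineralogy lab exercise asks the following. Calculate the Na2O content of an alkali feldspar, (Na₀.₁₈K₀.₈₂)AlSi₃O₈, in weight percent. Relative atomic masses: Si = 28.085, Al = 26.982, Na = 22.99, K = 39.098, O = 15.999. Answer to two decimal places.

2.03 wt%

Formula mass = 275.428 g/mol.
0.18 Na → 0.0900 mol Na2O per formula unit; M(Na2O) = 61.979, so Na2O mass = 5.578 g.
5.578/275.428 × 100 = 2.03 wt%.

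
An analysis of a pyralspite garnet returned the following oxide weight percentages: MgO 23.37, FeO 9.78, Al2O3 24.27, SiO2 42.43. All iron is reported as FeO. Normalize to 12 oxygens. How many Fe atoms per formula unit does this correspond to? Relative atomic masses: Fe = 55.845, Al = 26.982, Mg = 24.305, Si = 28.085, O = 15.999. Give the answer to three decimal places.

MgO: 23.37/40.304 = 0.57984 mol → 0.57984 mol Mg, 0.57984 mol O.
FeO: 9.78/71.844 = 0.13613 mol → 0.13613 mol Fe, 0.13613 mol O.
Al2O3: 24.27/101.961 = 0.23803 mol → 0.47606 mol Al, 0.71409 mol O.
SiO2: 42.43/60.083 = 0.70619 mol → 0.70619 mol Si, 1.41238 mol O.
Total oxygen = 2.84244 mol. Normalization factor = 12/2.84244 = 4.22172.
Fe per 12 O = 0.13613 × 4.22172 = 0.575.

0.575 Fe apfu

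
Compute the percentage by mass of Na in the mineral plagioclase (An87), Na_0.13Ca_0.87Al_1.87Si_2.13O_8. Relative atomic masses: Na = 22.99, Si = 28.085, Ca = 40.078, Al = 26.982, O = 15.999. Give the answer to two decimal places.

1.08 weight percent

M(Na_0.13Ca_0.87Al_1.87Si_2.13O_8) = 276.126 g/mol.
Na contributes 0.13 × 22.99 = 2.989 g per mole.
2.989/276.126 = 0.0108 → 1.08%.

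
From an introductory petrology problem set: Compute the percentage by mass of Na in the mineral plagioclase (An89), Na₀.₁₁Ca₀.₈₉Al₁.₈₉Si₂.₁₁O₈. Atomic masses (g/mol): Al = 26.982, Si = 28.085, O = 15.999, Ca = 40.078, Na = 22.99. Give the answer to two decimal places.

0.91 wt%

M(Na₀.₁₁Ca₀.₈₉Al₁.₈₉Si₂.₁₁O₈) = 276.446 g/mol.
Na contributes 0.11 × 22.99 = 2.529 g per mole.
2.529/276.446 = 0.0091 → 0.91%.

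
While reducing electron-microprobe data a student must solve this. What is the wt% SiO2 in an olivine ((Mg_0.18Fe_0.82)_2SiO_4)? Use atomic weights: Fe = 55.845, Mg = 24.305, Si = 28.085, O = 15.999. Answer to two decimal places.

31.23 wt%

Formula mass = 192.417 g/mol.
1 Si → 1.0000 mol SiO2 per formula unit; M(SiO2) = 60.083, so SiO2 mass = 60.083 g.
60.083/192.417 × 100 = 31.23 wt%.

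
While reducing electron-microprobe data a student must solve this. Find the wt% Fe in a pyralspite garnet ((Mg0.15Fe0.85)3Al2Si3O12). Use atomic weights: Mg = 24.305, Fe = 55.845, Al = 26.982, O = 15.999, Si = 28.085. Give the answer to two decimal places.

M((Mg0.15Fe0.85)3Al2Si3O12) = 483.549 g/mol.
Fe contributes 2.55 × 55.845 = 142.405 g per mole.
142.405/483.549 = 0.2945 → 29.45%.

29.45 weight percent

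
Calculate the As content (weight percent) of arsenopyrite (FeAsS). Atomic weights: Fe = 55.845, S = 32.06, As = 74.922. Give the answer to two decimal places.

46.01 weight percent

Formula mass = 1·55.845 + 1·74.922 + 1·32.06 = 162.827 g/mol, of which 74.922 g is As.
So As makes up 74.922/162.827 = 0.4601 of the mass, i.e. 46.01%.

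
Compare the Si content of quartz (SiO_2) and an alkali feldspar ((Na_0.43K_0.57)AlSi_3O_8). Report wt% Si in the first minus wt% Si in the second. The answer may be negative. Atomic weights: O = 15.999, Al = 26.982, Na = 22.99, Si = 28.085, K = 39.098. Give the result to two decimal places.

First mineral: 28.085 g Si in 60.083 g formula = 46.74 wt% Si.
Second mineral: 84.255 g Si in 271.401 g formula = 31.04 wt% Si.
46.74% − 31.04% gives a difference of 15.70 percentage points.

15.70 percentage points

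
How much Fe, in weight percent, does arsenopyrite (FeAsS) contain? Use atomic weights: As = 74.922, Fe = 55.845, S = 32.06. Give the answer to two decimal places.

Molar mass of FeAsS: 1*55.845 + 1*74.922 + 1*32.06 = 162.827 g/mol.
Mass of Fe per formula unit: 1 × 55.845 = 55.845 g.
Weight fraction Fe = 55.845 / 162.827 = 0.3430.

34.30 weight percent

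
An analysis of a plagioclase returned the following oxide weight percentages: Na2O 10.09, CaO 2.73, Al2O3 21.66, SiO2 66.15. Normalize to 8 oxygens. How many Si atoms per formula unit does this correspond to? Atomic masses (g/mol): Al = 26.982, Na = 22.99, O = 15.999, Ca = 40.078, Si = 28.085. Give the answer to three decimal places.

Na2O: 10.09/61.979 = 0.16280 mol → 0.32560 mol Na, 0.16280 mol O.
CaO: 2.73/56.077 = 0.04868 mol → 0.04868 mol Ca, 0.04868 mol O.
Al2O3: 21.66/101.961 = 0.21243 mol → 0.42486 mol Al, 0.63729 mol O.
SiO2: 66.15/60.083 = 1.10098 mol → 1.10098 mol Si, 2.20196 mol O.
Total oxygen = 3.05073 mol. Normalization factor = 8/3.05073 = 2.62232.
Si per 8 O = 1.10098 × 2.62232 = 2.887.

2.887 Si apfu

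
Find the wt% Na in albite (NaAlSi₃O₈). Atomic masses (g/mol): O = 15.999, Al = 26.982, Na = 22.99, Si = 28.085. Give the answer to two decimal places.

Molar mass of NaAlSi₃O₈: 1*22.99 + 1*26.982 + 3*28.085 + 8*15.999 = 262.219 g/mol.
Mass of Na per formula unit: 1 × 22.99 = 22.990 g.
Weight fraction Na = 22.990 / 262.219 = 0.0877.

8.77 wt%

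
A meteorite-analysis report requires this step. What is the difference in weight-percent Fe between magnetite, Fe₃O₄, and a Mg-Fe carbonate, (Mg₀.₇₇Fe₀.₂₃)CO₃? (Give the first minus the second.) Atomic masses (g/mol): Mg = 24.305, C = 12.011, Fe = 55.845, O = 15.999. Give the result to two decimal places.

58.33 percentage points

Fe in Fe₃O₄: molar mass 231.531 g/mol; 3×55.845 = 167.535 g → 72.36 wt%.
Fe in (Mg₀.₇₇Fe₀.₂₃)CO₃: molar mass 91.567 g/mol; 0.23×55.845 = 12.844 g → 14.03 wt%.
Difference = 72.36 − 14.03 = 58.33 percentage points.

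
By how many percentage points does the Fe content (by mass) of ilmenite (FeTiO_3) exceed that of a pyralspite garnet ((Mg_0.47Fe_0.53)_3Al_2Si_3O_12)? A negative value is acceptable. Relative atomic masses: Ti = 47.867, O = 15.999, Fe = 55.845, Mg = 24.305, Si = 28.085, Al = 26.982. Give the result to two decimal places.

17.22 percentage points

M(FeTiO_3) = 151.709 g/mol, so wt% Fe = 55.845/151.709 × 100 = 36.81%.
M((Mg_0.47Fe_0.53)_3Al_2Si_3O_12) = 453.271 g/mol, so wt% Fe = 88.794/453.271 × 100 = 19.59%.
36.81 − 19.59 = 17.22 pp.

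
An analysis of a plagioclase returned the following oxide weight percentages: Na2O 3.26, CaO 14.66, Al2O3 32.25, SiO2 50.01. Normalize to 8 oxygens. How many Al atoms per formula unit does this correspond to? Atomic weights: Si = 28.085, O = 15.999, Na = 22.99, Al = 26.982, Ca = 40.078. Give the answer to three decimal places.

Na2O: 3.26/61.979 = 0.05260 mol → 0.10520 mol Na, 0.05260 mol O.
CaO: 14.66/56.077 = 0.26143 mol → 0.26143 mol Ca, 0.26143 mol O.
Al2O3: 32.25/101.961 = 0.31630 mol → 0.63260 mol Al, 0.94890 mol O.
SiO2: 50.01/60.083 = 0.83235 mol → 0.83235 mol Si, 1.66470 mol O.
Total oxygen = 2.92763 mol. Normalization factor = 8/2.92763 = 2.73259.
Al per 8 O = 0.63260 × 2.73259 = 1.729.

1.729 Al apfu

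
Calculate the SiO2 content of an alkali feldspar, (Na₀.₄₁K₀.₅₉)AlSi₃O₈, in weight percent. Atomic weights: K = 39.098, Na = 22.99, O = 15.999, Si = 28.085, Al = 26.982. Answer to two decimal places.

Molar mass of (Na₀.₄₁K₀.₅₉)AlSi₃O₈ = 0.41×22.99 + 0.59×39.098 + 1×26.982 + 3×28.085 + 8×15.999 = 271.723 g/mol.
Each formula unit contains 3 Si, equivalent to 3/1 = 3.0000 mol SiO2.
M(SiO2) = 1×28.085 + 2×15.999 = 60.083 g/mol.
Mass of SiO2 per formula unit = 3.0000 × 60.083 = 180.249 g.
SiO2 wt% = 180.249 / 271.723 × 100 = 66.34%.

66.34 wt%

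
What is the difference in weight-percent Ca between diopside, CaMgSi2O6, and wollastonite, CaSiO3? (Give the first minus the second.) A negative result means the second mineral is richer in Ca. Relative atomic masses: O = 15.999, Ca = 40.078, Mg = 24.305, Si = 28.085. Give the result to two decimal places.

-15.99 percentage points

M(CaMgSi2O6) = 216.547 g/mol, so wt% Ca = 40.078/216.547 × 100 = 18.51%.
M(CaSiO3) = 116.160 g/mol, so wt% Ca = 40.078/116.160 × 100 = 34.50%.
18.51 − 34.50 = -15.99 pp.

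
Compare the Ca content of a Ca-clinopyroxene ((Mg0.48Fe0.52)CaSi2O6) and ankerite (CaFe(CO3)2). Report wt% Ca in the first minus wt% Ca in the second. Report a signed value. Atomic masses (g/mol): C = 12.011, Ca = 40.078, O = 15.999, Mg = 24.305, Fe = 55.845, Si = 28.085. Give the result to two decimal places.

M((Mg0.48Fe0.52)CaSi2O6) = 232.948 g/mol, so wt% Ca = 40.078/232.948 × 100 = 17.20%.
M(CaFe(CO3)2) = 215.939 g/mol, so wt% Ca = 40.078/215.939 × 100 = 18.56%.
17.20 − 18.56 = -1.36 pp.

-1.36 percentage points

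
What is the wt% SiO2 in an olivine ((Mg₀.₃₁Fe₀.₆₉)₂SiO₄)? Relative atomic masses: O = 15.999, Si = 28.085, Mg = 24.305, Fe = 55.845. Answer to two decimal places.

32.62 wt%

Molar mass of (Mg₀.₃₁Fe₀.₆₉)₂SiO₄ = 0.62×24.305 + 1.38×55.845 + 1×28.085 + 4×15.999 = 184.216 g/mol.
Each formula unit contains 1 Si, equivalent to 1/1 = 1.0000 mol SiO2.
M(SiO2) = 1×28.085 + 2×15.999 = 60.083 g/mol.
Mass of SiO2 per formula unit = 1.0000 × 60.083 = 60.083 g.
SiO2 wt% = 60.083 / 184.216 × 100 = 32.62%.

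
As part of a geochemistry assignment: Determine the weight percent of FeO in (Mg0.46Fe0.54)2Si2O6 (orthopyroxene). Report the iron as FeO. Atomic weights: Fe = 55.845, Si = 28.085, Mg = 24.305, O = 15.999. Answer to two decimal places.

33.04 wt%

M((Mg0.46Fe0.54)2Si2O6) = 234.837 g/mol; M(FeO) = 71.844 g/mol.
Moles FeO per formula unit = 1.08 Fe ÷ 1 = 1.0800.
FeO fraction = (1.0800 × 71.844) / 234.837 = 77.592/234.837 = 0.3304.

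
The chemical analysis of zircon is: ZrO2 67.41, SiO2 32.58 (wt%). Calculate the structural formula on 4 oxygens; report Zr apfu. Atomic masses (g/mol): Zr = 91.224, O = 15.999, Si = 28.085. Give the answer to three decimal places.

ZrO2 (M=123.222): mol = 0.54706; Zr = 0.54706, O = 1.09412.
SiO2 (M=60.083): mol = 0.54225; Si = 0.54225, O = 1.08450.
ΣO = 2.17862; factor = 4/ΣO = 1.83602.
Zr apfu = 0.54706 × 1.83602 = 1.004.

1.004 Zr apfu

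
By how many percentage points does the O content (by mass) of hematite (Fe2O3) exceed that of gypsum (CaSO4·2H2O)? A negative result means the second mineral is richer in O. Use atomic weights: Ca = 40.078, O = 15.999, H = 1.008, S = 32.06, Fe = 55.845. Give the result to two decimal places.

-25.70 percentage points

First mineral: 47.997 g O in 159.687 g formula = 30.06 wt% O.
Second mineral: 95.994 g O in 172.164 g formula = 55.76 wt% O.
30.06% − 55.76% gives a difference of -25.70 percentage points.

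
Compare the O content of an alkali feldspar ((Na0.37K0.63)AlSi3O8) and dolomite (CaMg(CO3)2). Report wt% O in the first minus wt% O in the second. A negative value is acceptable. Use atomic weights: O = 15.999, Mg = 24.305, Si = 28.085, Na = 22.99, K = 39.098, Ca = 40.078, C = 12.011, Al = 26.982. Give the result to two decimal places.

O in (Na0.37K0.63)AlSi3O8: molar mass 272.367 g/mol; 8×15.999 = 127.992 g → 46.99 wt%.
O in CaMg(CO3)2: molar mass 184.399 g/mol; 6×15.999 = 95.994 g → 52.06 wt%.
Difference = 46.99 − 52.06 = -5.07 percentage points.

-5.07 percentage points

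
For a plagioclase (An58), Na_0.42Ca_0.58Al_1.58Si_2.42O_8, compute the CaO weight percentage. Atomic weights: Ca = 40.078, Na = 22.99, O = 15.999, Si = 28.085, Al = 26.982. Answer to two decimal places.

11.98 wt%

M(Na_0.42Ca_0.58Al_1.58Si_2.42O_8) = 271.490 g/mol; M(CaO) = 56.077 g/mol.
Moles CaO per formula unit = 0.58 Ca ÷ 1 = 0.5800.
CaO fraction = (0.5800 × 56.077) / 271.490 = 32.525/271.490 = 0.1198.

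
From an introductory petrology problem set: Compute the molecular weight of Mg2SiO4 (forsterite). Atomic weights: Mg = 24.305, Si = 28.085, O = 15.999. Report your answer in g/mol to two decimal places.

140.69 g/mol

The formula mass is the sum 2*24.305 + 1*28.085 + 4*15.999.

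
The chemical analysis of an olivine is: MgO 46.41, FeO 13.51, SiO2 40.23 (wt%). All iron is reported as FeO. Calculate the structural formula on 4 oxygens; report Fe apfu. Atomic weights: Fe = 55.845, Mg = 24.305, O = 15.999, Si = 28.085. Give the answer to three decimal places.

0.281 Fe apfu

46.41 wt% MgO ÷ 40.304 g/mol = 1.15150 mol, giving 1.15150 Mg and 1.15150 O.
13.51 wt% FeO ÷ 71.844 g/mol = 0.18805 mol, giving 0.18805 Fe and 0.18805 O.
40.23 wt% SiO2 ÷ 60.083 g/mol = 0.66957 mol, giving 0.66957 Si and 1.33914 O.
Oxygen sums to 2.67869; scaling by 4/2.67869 = 1.49327 puts the formula on 4 O.
Fe: 0.18805 × 1.49327 = 0.281 atoms per formula unit.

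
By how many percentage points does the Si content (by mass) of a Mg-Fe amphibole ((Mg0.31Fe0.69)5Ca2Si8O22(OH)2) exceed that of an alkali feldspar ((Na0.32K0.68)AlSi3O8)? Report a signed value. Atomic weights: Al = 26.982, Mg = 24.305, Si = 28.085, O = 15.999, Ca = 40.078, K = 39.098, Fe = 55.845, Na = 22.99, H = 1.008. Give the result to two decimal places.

First mineral: 224.680 g Si in 921.166 g formula = 24.39 wt% Si.
Second mineral: 84.255 g Si in 273.172 g formula = 30.84 wt% Si.
24.39% − 30.84% gives a difference of -6.45 percentage points.

-6.45 percentage points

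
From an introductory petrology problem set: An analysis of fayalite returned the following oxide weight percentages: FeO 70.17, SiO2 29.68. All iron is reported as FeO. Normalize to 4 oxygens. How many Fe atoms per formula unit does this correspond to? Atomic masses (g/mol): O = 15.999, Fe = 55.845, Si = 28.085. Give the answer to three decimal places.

1.989 Fe apfu

70.17 wt% FeO ÷ 71.844 g/mol = 0.97670 mol, giving 0.97670 Fe and 0.97670 O.
29.68 wt% SiO2 ÷ 60.083 g/mol = 0.49398 mol, giving 0.49398 Si and 0.98796 O.
Oxygen sums to 1.96466; scaling by 4/1.96466 = 2.03598 puts the formula on 4 O.
Fe: 0.97670 × 2.03598 = 1.989 atoms per formula unit.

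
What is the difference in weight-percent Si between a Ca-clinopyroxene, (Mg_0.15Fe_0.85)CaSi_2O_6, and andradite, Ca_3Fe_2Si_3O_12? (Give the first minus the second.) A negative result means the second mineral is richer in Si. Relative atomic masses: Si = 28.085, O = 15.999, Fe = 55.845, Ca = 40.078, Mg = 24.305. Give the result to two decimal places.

M((Mg_0.15Fe_0.85)CaSi_2O_6) = 243.356 g/mol, so wt% Si = 56.170/243.356 × 100 = 23.08%.
M(Ca_3Fe_2Si_3O_12) = 508.167 g/mol, so wt% Si = 84.255/508.167 × 100 = 16.58%.
23.08 − 16.58 = 6.50 pp.

6.50 percentage points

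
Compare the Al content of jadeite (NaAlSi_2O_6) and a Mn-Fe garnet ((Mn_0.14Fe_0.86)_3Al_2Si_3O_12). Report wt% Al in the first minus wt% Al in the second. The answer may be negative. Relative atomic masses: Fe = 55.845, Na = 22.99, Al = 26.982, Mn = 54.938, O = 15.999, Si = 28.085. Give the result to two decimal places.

Al in NaAlSi_2O_6: molar mass 202.136 g/mol; 1×26.982 = 26.982 g → 13.35 wt%.
Al in (Mn_0.14Fe_0.86)_3Al_2Si_3O_12: molar mass 497.361 g/mol; 2×26.982 = 53.964 g → 10.85 wt%.
Difference = 13.35 − 10.85 = 2.50 percentage points.

2.50 percentage points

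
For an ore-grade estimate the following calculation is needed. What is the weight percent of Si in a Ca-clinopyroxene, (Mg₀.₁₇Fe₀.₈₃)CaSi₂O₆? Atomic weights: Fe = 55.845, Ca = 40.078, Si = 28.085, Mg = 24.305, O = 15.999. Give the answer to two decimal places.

Formula mass = 0.17*24.305 + 0.83*55.845 + 1*40.078 + 2*28.085 + 6*15.999 = 242.725 g/mol, of which 56.170 g is Si.
So Si makes up 56.170/242.725 = 0.2314 of the mass, i.e. 23.14%.

23.14 mass %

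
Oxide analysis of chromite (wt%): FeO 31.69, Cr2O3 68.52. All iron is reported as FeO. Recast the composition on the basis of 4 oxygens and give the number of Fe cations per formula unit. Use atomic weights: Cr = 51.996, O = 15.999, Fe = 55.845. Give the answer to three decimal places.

FeO: 31.69/71.844 = 0.44109 mol → 0.44109 mol Fe, 0.44109 mol O.
Cr2O3: 68.52/151.989 = 0.45082 mol → 0.90164 mol Cr, 1.35246 mol O.
Total oxygen = 1.79355 mol. Normalization factor = 4/1.79355 = 2.23021.
Fe per 4 O = 0.44109 × 2.23021 = 0.984.

0.984 Fe apfu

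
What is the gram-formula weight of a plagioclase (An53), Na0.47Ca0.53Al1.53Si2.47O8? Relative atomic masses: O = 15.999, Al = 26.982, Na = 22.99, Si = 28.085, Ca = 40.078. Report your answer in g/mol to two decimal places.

270.69 g/mol

M = 0.47(22.99) + 0.53(40.078) + 1.53(26.982) + 2.47(28.085) + 8(15.999)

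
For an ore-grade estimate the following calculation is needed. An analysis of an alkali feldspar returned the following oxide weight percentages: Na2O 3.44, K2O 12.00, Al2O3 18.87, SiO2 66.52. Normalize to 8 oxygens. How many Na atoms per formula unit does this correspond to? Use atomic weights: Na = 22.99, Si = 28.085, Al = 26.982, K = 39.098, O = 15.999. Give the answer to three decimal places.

Na2O (M=61.979): mol = 0.05550; Na = 0.11100, O = 0.05550.
K2O (M=94.195): mol = 0.12740; K = 0.25480, O = 0.12740.
Al2O3 (M=101.961): mol = 0.18507; Al = 0.37014, O = 0.55521.
SiO2 (M=60.083): mol = 1.10714; Si = 1.10714, O = 2.21428.
ΣO = 2.95239; factor = 8/ΣO = 2.70967.
Na apfu = 0.11100 × 2.70967 = 0.301.

0.301 Na apfu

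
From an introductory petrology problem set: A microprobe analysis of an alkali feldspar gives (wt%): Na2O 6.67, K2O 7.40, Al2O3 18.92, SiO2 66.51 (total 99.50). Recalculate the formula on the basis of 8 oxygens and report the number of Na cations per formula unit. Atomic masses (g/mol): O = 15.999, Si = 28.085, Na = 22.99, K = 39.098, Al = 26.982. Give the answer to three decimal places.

0.582 Na apfu

6.67 wt% Na2O ÷ 61.979 g/mol = 0.10762 mol, giving 0.21524 Na and 0.10762 O.
7.40 wt% K2O ÷ 94.195 g/mol = 0.07856 mol, giving 0.15712 K and 0.07856 O.
18.92 wt% Al2O3 ÷ 101.961 g/mol = 0.18556 mol, giving 0.37112 Al and 0.55668 O.
66.51 wt% SiO2 ÷ 60.083 g/mol = 1.10697 mol, giving 1.10697 Si and 2.21394 O.
Oxygen sums to 2.95680; scaling by 8/2.95680 = 2.70563 puts the formula on 8 O.
Na: 0.21524 × 2.70563 = 0.582 atoms per formula unit.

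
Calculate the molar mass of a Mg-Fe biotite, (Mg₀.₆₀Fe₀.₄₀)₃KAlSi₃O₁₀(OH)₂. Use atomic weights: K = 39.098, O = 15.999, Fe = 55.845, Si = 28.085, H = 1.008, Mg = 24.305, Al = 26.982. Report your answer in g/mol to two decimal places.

M = 1.80·24.305 + 1.20·55.845 + 1·39.098 + 1·26.982 + 3·28.085 + 12·15.999 + 2·1.008

455.10 g/mol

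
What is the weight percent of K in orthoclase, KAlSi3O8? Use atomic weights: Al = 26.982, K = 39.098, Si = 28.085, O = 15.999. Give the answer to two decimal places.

14.05 wt%

M(KAlSi3O8) = 278.327 g/mol.
K contributes 1 × 39.098 = 39.098 g per mole.
39.098/278.327 = 0.1405 → 14.05%.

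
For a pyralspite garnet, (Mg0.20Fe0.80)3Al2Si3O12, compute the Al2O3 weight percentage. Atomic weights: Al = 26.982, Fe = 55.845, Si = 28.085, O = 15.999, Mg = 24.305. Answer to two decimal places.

Formula mass = 478.818 g/mol.
2 Al → 1.0000 mol Al2O3 per formula unit; M(Al2O3) = 101.961, so Al2O3 mass = 101.961 g.
101.961/478.818 × 100 = 21.29 wt%.

21.29 wt%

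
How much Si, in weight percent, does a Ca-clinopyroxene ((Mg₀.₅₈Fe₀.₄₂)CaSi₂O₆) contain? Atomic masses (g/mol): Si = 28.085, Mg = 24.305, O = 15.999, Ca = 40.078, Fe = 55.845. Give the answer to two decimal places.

24.44 weight percent

Formula mass = 0.58·24.305 + 0.42·55.845 + 1·40.078 + 2·28.085 + 6·15.999 = 229.794 g/mol, of which 56.170 g is Si.
So Si makes up 56.170/229.794 = 0.2444 of the mass, i.e. 24.44%.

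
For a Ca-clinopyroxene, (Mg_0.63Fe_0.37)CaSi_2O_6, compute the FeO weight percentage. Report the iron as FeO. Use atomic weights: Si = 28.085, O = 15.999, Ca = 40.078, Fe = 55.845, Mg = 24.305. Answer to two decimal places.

Molar mass of (Mg_0.63Fe_0.37)CaSi_2O_6 = 0.63×24.305 + 0.37×55.845 + 1×40.078 + 2×28.085 + 6×15.999 = 228.217 g/mol.
Each formula unit contains 0.37 Fe, equivalent to 0.37/1 = 0.3700 mol FeO.
M(FeO) = 1×55.845 + 1×15.999 = 71.844 g/mol.
Mass of FeO per formula unit = 0.3700 × 71.844 = 26.582 g.
FeO wt% = 26.582 / 228.217 × 100 = 11.65%.

11.65 wt%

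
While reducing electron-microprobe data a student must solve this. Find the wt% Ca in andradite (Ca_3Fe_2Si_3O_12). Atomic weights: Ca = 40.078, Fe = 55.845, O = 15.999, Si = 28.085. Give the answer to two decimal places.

Molar mass of Ca_3Fe_2Si_3O_12: 3*40.078 + 2*55.845 + 3*28.085 + 12*15.999 = 508.167 g/mol.
Mass of Ca per formula unit: 3 × 40.078 = 120.234 g.
Weight fraction Ca = 120.234 / 508.167 = 0.2366.

23.66 mass %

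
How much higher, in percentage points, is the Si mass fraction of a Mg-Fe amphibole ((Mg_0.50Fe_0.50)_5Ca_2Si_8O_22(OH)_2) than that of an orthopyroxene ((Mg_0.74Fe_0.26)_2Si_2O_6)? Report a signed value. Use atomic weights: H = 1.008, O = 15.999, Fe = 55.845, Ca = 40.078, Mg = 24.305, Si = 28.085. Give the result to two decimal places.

-0.65 percentage points

First mineral: 224.680 g Si in 891.203 g formula = 25.21 wt% Si.
Second mineral: 56.170 g Si in 217.175 g formula = 25.86 wt% Si.
25.21% − 25.86% gives a difference of -0.65 percentage points.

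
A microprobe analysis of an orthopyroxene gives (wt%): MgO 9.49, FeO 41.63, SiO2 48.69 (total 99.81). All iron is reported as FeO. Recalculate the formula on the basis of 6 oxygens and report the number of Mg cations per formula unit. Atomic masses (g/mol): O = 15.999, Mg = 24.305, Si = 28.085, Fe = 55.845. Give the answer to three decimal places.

9.49 wt% MgO ÷ 40.304 g/mol = 0.23546 mol, giving 0.23546 Mg and 0.23546 O.
41.63 wt% FeO ÷ 71.844 g/mol = 0.57945 mol, giving 0.57945 Fe and 0.57945 O.
48.69 wt% SiO2 ÷ 60.083 g/mol = 0.81038 mol, giving 0.81038 Si and 1.62076 O.
Oxygen sums to 2.43567; scaling by 6/2.43567 = 2.46339 puts the formula on 6 O.
Mg: 0.23546 × 2.46339 = 0.580 atoms per formula unit.

0.580 Mg apfu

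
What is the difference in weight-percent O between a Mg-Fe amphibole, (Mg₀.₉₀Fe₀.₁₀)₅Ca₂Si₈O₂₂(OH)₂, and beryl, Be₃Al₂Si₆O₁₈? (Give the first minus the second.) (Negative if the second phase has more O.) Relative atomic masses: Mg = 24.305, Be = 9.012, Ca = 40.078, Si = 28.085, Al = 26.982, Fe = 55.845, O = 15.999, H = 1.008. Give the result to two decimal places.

-7.21 percentage points

M((Mg₀.₉₀Fe₀.₁₀)₅Ca₂Si₈O₂₂(OH)₂) = 828.123 g/mol, so wt% O = 383.976/828.123 × 100 = 46.37%.
M(Be₃Al₂Si₆O₁₈) = 537.492 g/mol, so wt% O = 287.982/537.492 × 100 = 53.58%.
46.37 − 53.58 = -7.21 pp.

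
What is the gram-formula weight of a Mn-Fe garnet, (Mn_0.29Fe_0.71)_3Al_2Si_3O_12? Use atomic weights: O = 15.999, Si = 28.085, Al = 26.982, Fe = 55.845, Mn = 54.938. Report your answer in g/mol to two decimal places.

496.95 g/mol

M = 0.87(54.938) + 2.13(55.845) + 2(26.982) + 3(28.085) + 12(15.999)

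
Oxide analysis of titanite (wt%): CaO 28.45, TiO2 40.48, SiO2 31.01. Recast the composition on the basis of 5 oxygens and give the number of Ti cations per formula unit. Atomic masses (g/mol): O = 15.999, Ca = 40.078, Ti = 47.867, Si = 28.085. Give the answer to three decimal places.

0.993 Ti apfu

CaO: 28.45/56.077 = 0.50734 mol → 0.50734 mol Ca, 0.50734 mol O.
TiO2: 40.48/79.865 = 0.50686 mol → 0.50686 mol Ti, 1.01372 mol O.
SiO2: 31.01/60.083 = 0.51612 mol → 0.51612 mol Si, 1.03224 mol O.
Total oxygen = 2.55330 mol. Normalization factor = 5/2.55330 = 1.95825.
Ti per 5 O = 0.50686 × 1.95825 = 0.993.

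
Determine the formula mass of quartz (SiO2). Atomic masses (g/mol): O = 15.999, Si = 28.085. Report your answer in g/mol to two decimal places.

Si: 1 × 28.085 = 28.0850
O: 2 × 15.999 = 31.9980
Summing the contributions gives the formula mass.

60.08 g/mol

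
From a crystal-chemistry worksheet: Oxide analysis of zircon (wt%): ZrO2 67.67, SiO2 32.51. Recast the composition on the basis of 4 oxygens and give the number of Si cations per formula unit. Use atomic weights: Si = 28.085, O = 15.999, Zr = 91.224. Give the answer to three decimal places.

0.993 Si apfu

67.67 wt% ZrO2 ÷ 123.222 g/mol = 0.54917 mol, giving 0.54917 Zr and 1.09834 O.
32.51 wt% SiO2 ÷ 60.083 g/mol = 0.54108 mol, giving 0.54108 Si and 1.08216 O.
Oxygen sums to 2.18050; scaling by 4/2.18050 = 1.83444 puts the formula on 4 O.
Si: 0.54108 × 1.83444 = 0.993 atoms per formula unit.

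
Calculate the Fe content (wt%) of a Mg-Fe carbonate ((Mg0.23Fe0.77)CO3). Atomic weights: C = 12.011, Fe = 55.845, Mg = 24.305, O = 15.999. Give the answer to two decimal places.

Formula mass = 0.23·24.305 + 0.77·55.845 + 1·12.011 + 3·15.999 = 108.599 g/mol, of which 43.001 g is Fe.
So Fe makes up 43.001/108.599 = 0.3960 of the mass, i.e. 39.60%.

39.60 wt%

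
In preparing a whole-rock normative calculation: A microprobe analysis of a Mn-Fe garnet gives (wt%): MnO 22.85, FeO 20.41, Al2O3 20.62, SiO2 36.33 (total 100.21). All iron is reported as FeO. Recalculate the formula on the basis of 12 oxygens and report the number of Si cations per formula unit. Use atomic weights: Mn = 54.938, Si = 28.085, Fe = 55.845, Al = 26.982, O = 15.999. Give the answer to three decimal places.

MnO (M=70.937): mol = 0.32212; Mn = 0.32212, O = 0.32212.
FeO (M=71.844): mol = 0.28409; Fe = 0.28409, O = 0.28409.
Al2O3 (M=101.961): mol = 0.20223; Al = 0.40446, O = 0.60669.
SiO2 (M=60.083): mol = 0.60466; Si = 0.60466, O = 1.20932.
ΣO = 2.42222; factor = 12/ΣO = 4.95413.
Si apfu = 0.60466 × 4.95413 = 2.996.

2.996 Si apfu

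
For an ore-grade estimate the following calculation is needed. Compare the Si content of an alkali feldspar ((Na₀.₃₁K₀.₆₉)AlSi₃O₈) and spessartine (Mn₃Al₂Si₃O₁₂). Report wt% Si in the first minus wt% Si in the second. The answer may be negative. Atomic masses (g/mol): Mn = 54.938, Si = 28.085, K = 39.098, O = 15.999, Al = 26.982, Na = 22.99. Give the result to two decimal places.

13.80 percentage points

First mineral: 84.255 g Si in 273.334 g formula = 30.82 wt% Si.
Second mineral: 84.255 g Si in 495.021 g formula = 17.02 wt% Si.
30.82% − 17.02% gives a difference of 13.80 percentage points.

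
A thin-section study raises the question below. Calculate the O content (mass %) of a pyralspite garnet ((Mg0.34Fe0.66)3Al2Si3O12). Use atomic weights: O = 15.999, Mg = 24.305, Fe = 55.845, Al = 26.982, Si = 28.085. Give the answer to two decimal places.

41.24 mass %

Formula mass = 1.02·24.305 + 1.98·55.845 + 2·26.982 + 3·28.085 + 12·15.999 = 465.571 g/mol, of which 191.988 g is O.
So O makes up 191.988/465.571 = 0.4124 of the mass, i.e. 41.24%.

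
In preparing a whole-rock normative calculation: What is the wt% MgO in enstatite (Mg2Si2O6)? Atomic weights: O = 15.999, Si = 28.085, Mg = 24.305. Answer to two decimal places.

40.15 wt%

Molar mass of Mg2Si2O6 = 2*24.305 + 2*28.085 + 6*15.999 = 200.774 g/mol.
Each formula unit contains 2 Mg, equivalent to 2/1 = 2.0000 mol MgO.
M(MgO) = 1×24.305 + 1×15.999 = 40.304 g/mol.
Mass of MgO per formula unit = 2.0000 × 40.304 = 80.608 g.
MgO wt% = 80.608 / 200.774 × 100 = 40.15%.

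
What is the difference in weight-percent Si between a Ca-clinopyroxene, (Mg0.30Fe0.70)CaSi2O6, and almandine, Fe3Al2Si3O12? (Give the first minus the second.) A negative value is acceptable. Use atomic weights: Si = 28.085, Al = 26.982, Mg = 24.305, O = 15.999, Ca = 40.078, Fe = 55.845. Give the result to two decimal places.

6.61 percentage points

First mineral: 56.170 g Si in 238.625 g formula = 23.54 wt% Si.
Second mineral: 84.255 g Si in 497.742 g formula = 16.93 wt% Si.
23.54% − 16.93% gives a difference of 6.61 percentage points.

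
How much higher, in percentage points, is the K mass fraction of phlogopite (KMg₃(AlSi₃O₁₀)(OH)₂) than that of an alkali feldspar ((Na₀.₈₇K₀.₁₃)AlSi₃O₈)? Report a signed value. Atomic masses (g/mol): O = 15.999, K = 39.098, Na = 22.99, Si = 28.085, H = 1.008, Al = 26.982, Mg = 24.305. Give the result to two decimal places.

M(KMg₃(AlSi₃O₁₀)(OH)₂) = 417.254 g/mol, so wt% K = 39.098/417.254 × 100 = 9.37%.
M((Na₀.₈₇K₀.₁₃)AlSi₃O₈) = 264.313 g/mol, so wt% K = 5.083/264.313 × 100 = 1.92%.
9.37 − 1.92 = 7.45 pp.

7.45 percentage points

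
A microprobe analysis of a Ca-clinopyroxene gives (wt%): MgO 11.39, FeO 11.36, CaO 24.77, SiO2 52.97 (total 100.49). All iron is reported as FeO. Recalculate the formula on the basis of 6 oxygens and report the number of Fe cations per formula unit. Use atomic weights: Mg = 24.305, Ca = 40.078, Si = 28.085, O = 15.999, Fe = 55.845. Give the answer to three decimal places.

11.39 wt% MgO ÷ 40.304 g/mol = 0.28260 mol, giving 0.28260 Mg and 0.28260 O.
11.36 wt% FeO ÷ 71.844 g/mol = 0.15812 mol, giving 0.15812 Fe and 0.15812 O.
24.77 wt% CaO ÷ 56.077 g/mol = 0.44171 mol, giving 0.44171 Ca and 0.44171 O.
52.97 wt% SiO2 ÷ 60.083 g/mol = 0.88161 mol, giving 0.88161 Si and 1.76322 O.
Oxygen sums to 2.64565; scaling by 6/2.64565 = 2.26787 puts the formula on 6 O.
Fe: 0.15812 × 2.26787 = 0.359 atoms per formula unit.

0.359 Fe apfu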